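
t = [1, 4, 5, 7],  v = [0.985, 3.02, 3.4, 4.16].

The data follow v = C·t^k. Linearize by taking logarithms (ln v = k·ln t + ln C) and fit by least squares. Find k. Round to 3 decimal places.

k = 0.755

Linearized form: ln v = k·ln t + ln C. From the 4 transformed points,
Σln t = 4.9416, Σ(ln t)² = 8.2987, Σln v = 3.7394, Σln t·ln v = 6.2757.
Normal system: [[8.2987, 4.9416]; [4.9416, 4]]·[k, ln C]ᵀ = [6.2757, 3.7394]ᵀ.
Δ = 8.2987·4 − (4.9416)² = 8.7748; k = (6.2757·4 − 4.9416·3.7394)/8.7748 = 0.75488, ln C = (8.2987·3.7394 − 4.9416·6.2757)/8.7748 = 0.00227.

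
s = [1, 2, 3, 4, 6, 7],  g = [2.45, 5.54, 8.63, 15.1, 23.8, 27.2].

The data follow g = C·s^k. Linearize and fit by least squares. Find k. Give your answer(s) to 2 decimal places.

Let Y = ln g. Fitting Y = k·ln s + ln C by least squares:
Σln s = 6.9157, Σ(ln s)² = 10.6062, Σln g = 13.9509, Σln s·ln g = 19.4249.
Normal system: [[10.6062, 6.9157]; [6.9157, 6]]·[k, ln C]ᵀ = [19.4249, 13.9509]ᵀ.
Solving (det = 15.8099): k = 1.26937, ln C = 0.86205.

k = 1.27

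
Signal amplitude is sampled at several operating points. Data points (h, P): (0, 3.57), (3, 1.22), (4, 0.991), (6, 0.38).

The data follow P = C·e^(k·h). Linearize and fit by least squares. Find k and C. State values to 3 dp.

k = -0.366, C = 3.712

Linearized form: ln P = k·h + ln C. From the 4 transformed points,
Σh = 13.0000, Σ(h)² = 61.0000, Σln P = 0.4948, Σh·ln P = -5.2451.
Equations: 61.0000·k + 13.0000·ln C = -5.2451;  13.0000·k + 4·ln C = 0.4948.
Δ = 61.0000·4 − (13.0000)² = 75.0000; k = (-5.2451·4 − 13.0000·0.4948)/75.0000 = -0.36550, ln C = (61.0000·0.4948 − 13.0000·-5.2451)/75.0000 = 1.31158, so C = exp(1.31158) = 3.71205.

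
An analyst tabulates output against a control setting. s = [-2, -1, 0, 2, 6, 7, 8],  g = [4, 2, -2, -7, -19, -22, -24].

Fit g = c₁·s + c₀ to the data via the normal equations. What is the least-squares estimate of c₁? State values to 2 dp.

c₁ = -2.87

Sums needed: Σs·s = 158, Σs = 20, Σ1 = 7.
Right-hand side: Σs·g = -484, Σg = -68.
MᵀM·[c₁, c₀]ᵀ = Mᵀg becomes [[158, 20]; [20, 7]]·[c₁, c₀]ᵀ = [-484, -68]ᵀ.
det = 158·7 − 20² = 706.
c₁ = ((-484)·7 − 20·(-68))/706 = -1014/353; c₀ = (158·(-68) − 20·(-484))/706 = -532/353.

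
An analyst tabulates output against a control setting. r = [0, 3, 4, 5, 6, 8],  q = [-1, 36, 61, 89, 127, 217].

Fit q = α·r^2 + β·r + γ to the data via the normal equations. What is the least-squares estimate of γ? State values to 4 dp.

The normal system MᵀM·[α, β, γ]ᵀ = Mᵀq is [[6354, 944, 150]; [944, 150, 26]; [150, 26, 6]]·[α, β, γ]ᵀ = [21985, 3295, 529]ᵀ.
Solving the 3×3 system (Gaussian elimination) gives α = 1152/385, β = 1268/385, γ = -701/770.

γ = -0.9104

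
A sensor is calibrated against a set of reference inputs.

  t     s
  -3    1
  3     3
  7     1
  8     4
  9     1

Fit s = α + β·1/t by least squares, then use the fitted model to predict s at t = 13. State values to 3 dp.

Forming MᵀM = [[5, 191/504]; [191/504, 68737/254016]] and Mᵀs = [10, 179/126]ᵀ gives MᵀM·[α, β]ᵀ = Mᵀs.
Δ = 5·(68737/254016) − (191/504)² = 76801/63504.
α = (10·(68737/254016) − (191/504)·(179/126))/(76801/63504) = 275307/153602; β = (5·(179/126) − (191/504)·10)/(76801/63504) = 210420/76801.
At t = 13: ŝ = (275307/153602)·(1) + (210420/76801)·(1/13) = 3999831/1996826.

ŝ = 2.003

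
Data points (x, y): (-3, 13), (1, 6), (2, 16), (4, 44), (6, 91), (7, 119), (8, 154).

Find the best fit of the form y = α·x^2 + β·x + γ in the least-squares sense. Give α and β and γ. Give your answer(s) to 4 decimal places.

Entries of MᵀM: Σx^2·x^2 = 8147, Σx^2·x = 1117, Σx^2 = 179, Σx·x = 179, Σx = 25, Σ1 = 7.
For Mᵀy: Σx^2·y = 19854, Σx·y = 2786, Σy = 443.
Inverting the 3×3 Gram matrix, [α, β, γ]ᵀ = [332135/161076, 392879/161076, 24792/13423]ᵀ.

α = 2.0620, β = 2.4391, γ = 1.8470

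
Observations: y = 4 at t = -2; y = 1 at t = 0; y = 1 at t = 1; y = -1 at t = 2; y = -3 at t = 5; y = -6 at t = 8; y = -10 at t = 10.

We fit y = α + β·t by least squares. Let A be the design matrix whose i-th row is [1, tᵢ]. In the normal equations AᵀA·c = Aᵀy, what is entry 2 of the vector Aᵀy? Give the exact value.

-172

Entry 2 ↔ basis t, so (Aᵀy)_{2} = Σᵢ (t)·yᵢ = (-2)·(4) + (0)·(1) + (1)·(1) + (2)·(-1) + (5)·(-3) + (8)·(-6) + (10)·(-10) = -172.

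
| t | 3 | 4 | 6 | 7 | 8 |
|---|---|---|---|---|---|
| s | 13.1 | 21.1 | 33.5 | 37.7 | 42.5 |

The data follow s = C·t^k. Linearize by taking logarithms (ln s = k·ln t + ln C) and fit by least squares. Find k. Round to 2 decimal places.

k = 1.18

With ln sᵢ as the transformed response and ln tᵢ as the regressor:
Σln t = 8.3020, Σ(ln t)² = 14.4498, Σln s = 16.5126, Σln t·ln s = 28.2052.
Normal system: [[14.4498, 8.3020]; [8.3020, 5]]·[k, ln C]ᵀ = [28.2052, 16.5126]ᵀ.
Solving (det = 3.3255): k = 1.18422, ln C = 1.33623.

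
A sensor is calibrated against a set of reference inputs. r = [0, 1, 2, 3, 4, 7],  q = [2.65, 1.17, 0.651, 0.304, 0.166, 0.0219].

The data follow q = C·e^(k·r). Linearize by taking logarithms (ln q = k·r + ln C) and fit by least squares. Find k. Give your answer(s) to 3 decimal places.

Linearized form: ln q = k·r + ln C. From the 6 transformed points,
Sums: Σr = 17.0000, Σ(r)² = 79.0000, Σln q = -6.1054, Σr·ln q = -38.2056.
Normal system: [[79.0000, 17.0000]; [17.0000, 6]]·[k, ln C]ᵀ = [-38.2056, -6.1054]ᵀ.
Slope k = (n·Σr·ln q − Σr·Σln q)/(n·Σ(r)² − (Σr)²) = (6·-38.2056 − 17.0000·-6.1054)/185.0000 = -0.67806; ln C = (Σln q − k·Σr)/n = 0.90360.

k = -0.678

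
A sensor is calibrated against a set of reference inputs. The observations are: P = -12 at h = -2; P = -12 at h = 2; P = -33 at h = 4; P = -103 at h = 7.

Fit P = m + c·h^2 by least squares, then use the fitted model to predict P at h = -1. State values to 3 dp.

P̂ = -5.023

From the data, Σ1 = 4, Σh^2 = 73, Σh^2·h^2 = 2689.
Moment sums: ΣP = -160, Σh^2·P = -5671.
MᵀM·[m, c]ᵀ = MᵀP becomes [[4, 73]; [73, 2689]]·[m, c]ᵀ = [-160, -5671]ᵀ.
det = 4·2689 − 73² = 5427.
m = ((-160)·2689 − 73·(-5671))/5427 = -5419/1809; c = (4·(-5671) − 73·(-160))/5427 = -3668/1809.
At h = -1: P̂ = (-5419/1809)·(1) + (-3668/1809)·(1) = -3029/603.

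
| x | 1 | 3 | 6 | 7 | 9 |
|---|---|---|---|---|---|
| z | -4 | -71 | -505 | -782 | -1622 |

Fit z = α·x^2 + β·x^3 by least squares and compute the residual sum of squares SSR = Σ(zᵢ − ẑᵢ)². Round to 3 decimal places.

The normal system MᵀM·[α, β]ᵀ = Mᵀz is [[10340, 83876]; [83876, 696476]]·[α, β]ᵀ = [-188523, -1561665]ᵀ.
Δ = 10340·696476 − 83876² = 166378464.
α = ((-188523)·696476 − 83876·(-1561665))/166378464 = -6573571/3466218; β = (10340·(-1561665) − 83876·(-188523))/166378464 = -13960873/6932436.
Residuals: -207243/2310812, 1021631/2310812, -1002875/577703, 553545/330116, -96013/330116; SSR = 14126943/2310812.

SSR = 6.113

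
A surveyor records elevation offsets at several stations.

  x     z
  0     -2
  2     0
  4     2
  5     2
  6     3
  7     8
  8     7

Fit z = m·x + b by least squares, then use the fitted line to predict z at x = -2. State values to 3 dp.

ẑ = -4.934

Sums needed: Σx·x = 194, Σx = 32, Σ1 = 7.
Moment sums: Σx·z = 148, Σz = 20.
Eliminating b: 7·(row 1) − 32·(row 2) gives 334·m = 7·148 − 32·20 = 396, so m = 198/167.
Then b = (20 − 32·(198/167))/7 = -428/167.
At x = -2: ẑ = (198/167)·(-2) + (-428/167)·(1) = -824/167.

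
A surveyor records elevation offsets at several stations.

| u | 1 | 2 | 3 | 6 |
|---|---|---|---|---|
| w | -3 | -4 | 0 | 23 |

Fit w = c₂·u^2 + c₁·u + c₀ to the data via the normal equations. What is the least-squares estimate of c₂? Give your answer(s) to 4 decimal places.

Entries of XᵀX: Σu^2·u^2 = 1394, Σu^2·u = 252, Σu^2 = 50, Σu·u = 50, Σu = 12, Σ1 = 4.
For Xᵀw: Σu^2·w = 809, Σu·w = 127, Σw = 16.
So XᵀX·[c₂, c₁, c₀]ᵀ = Xᵀw: [[1394, 252, 50]; [252, 50, 12]; [50, 12, 4]]·[c₂, c₁, c₀]ᵀ = [809, 127, 16]ᵀ.
Row-reducing yields c₂ = 234/181, c₁ = -1367/362, c₀ = -301/362.

c₂ = 1.2928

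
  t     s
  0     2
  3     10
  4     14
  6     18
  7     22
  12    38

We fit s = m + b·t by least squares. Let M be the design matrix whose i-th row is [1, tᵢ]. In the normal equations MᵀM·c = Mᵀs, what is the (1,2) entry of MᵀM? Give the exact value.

32

Row 1 ↔ basis 1, column 2 ↔ basis t, so (MᵀM)_{1,2} = Σᵢ t = (1)·(0) + (1)·(3) + (1)·(4) + (1)·(6) + (1)·(7) + (1)·(12) = 32.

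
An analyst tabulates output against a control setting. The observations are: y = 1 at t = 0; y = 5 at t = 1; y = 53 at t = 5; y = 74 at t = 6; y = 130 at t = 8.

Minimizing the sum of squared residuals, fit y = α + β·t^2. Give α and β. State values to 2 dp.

α = 2.19, β = 2.00

Sums needed: Σ1 = 5, Σt^2 = 126, Σt^2·t^2 = 6018.
Right-hand side: Σy = 263, Σt^2·y = 12314.
Normal equations: [[5, 126]; [126, 6018]]·[α, β]ᵀ = [263, 12314]ᵀ.
Determinant 5·6018 − 126² = 14214.
α = (263·6018 − 126·12314)/14214 = 5195/2369; β = (5·12314 − 126·263)/14214 = 14216/7107.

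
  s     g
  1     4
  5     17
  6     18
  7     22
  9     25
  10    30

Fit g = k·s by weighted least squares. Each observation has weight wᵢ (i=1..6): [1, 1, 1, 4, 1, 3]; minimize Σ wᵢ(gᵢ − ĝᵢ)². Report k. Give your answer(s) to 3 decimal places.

The normal system XᵀWX·[k]ᵀ = XᵀWg is [[639]]·[k]ᵀ = [1938]ᵀ.
Hence k = 1938 / 639 ≈ 3.03286.

k = 3.033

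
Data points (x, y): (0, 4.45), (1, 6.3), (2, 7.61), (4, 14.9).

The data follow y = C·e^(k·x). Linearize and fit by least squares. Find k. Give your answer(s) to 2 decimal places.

Taking logs, ln y = k·x + ln C, so regress ln y on x.
XᵀX = [[21.0000, 7.0000]; [7.0000, 4]], rhs = [16.7049, 8.0643]ᵀ  (here Σx = 7.0000, Σ(x)² = 21.0000, Σln y = 8.0643, Σx·ln y = 16.7049).
Solving (det = 35.0000): k = 0.29628, ln C = 1.49758.

k = 0.30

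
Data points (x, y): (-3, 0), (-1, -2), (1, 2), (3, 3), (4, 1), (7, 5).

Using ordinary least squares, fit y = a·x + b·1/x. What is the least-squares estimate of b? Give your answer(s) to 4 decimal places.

Compute the Gram sums: Σx·x = 85, Σx·1/x = 6, Σ1/x·1/x = 16265/7056.
For Aᵀy: Σx·y = 52, Σ1/x·y = 167/28.
So AᵀA·[a, b]ᵀ = Aᵀy: [[85, 6]; [6, 16265/7056]]·[a, b]ᵀ = [52, 167/28]ᵀ.
Determinant 85·(16265/7056) − 6² = 1128509/7056.
a = (52·(16265/7056) − 6·(167/28))/(1128509/7056) = 593276/1128509; b = (85·(167/28) − 6·52)/(1128509/7056) = 1375668/1128509.

b = 1.2190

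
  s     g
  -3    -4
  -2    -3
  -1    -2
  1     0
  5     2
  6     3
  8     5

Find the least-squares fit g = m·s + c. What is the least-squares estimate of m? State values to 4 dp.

The normal equations are: 140·m + 14·c = 88;  14·m + 7·c = 1.
(Σs·s = 140, Σs = 14, Σ1 = 7, Σs·g = 88, Σg = 1.)
Eliminating c: 7·(row 1) − 14·(row 2) gives 784·m = 7·88 − 14·1 = 602, so m = 43/56.
Then c = (1 − 14·(43/56))/7 = -39/28.

m = 0.7679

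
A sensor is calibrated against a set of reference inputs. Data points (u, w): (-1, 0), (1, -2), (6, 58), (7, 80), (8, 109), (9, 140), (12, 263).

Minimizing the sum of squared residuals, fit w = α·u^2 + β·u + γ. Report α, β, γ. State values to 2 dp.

α = 2.02, β = -2.13, γ = -3.18

From the data, Σu^2·u^2 = 35092, Σu^2·u = 3528, Σu^2 = 376, Σu·u = 376, Σu = 42, Σ1 = 7.
Right-hand side: Σu^2·w = 62194, Σu·w = 6194, Σw = 648.
So AᵀA·[α, β, γ]ᵀ = Aᵀw: [[35092, 3528, 376]; [3528, 376, 42]; [376, 42, 7]]·[α, β, γ]ᵀ = [62194, 6194, 648]ᵀ.
Row-reducing yields α = 404927/200418, β = -142213/66806, γ = -318775/100209.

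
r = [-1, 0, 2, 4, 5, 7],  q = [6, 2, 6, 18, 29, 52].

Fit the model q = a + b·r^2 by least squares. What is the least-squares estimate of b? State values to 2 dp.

Sums needed: Σ1 = 6, Σr^2 = 95, Σr^2·r^2 = 3299.
And Σq = 113, Σr^2·q = 3591.
AᵀA·[a, b]ᵀ = Aᵀq becomes [[6, 95]; [95, 3299]]·[a, b]ᵀ = [113, 3591]ᵀ.
Determinant 6·3299 − 95² = 10769.
a = (113·3299 − 95·3591)/10769 = 31642/10769; b = (6·3591 − 95·113)/10769 = 10811/10769.

b = 1.00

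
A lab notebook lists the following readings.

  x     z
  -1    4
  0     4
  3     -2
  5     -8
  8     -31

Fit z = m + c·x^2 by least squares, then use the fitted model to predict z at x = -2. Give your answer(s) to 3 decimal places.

ẑ = 1.985

Setting ∂/∂m … = 0 gives: 5·m + 99·c = -33;  99·m + 4803·c = -2198.
(Σ1 = 5, Σx^2 = 99, Σx^2·x^2 = 4803, Σz = -33, Σx^2·z = -2198.)
Eliminating c: 4803·(row 1) − 99·(row 2) gives 14214·m = 4803·(-33) − 99·(-2198) = 59103, so m = 19701/4738.
Then c = ((-2198) − 99·(19701/4738))/4803 = -7723/14214.
At x = -2: ẑ = (19701/4738)·(1) + (-7723/14214)·(4) = 28211/14214.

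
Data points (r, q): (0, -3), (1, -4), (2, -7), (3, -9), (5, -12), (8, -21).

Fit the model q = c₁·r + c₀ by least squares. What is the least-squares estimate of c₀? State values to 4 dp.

c₀ = -2.2607

Forming AᵀA = [[103, 19]; [19, 6]] and Aᵀq = [-273, -56]ᵀ gives AᵀA·[c₁, c₀]ᵀ = Aᵀq.
Eliminating c₀: 6·(row 1) − 19·(row 2) gives 257·c₁ = 6·(-273) − 19·(-56) = -574, so c₁ = -574/257.
Then c₀ = ((-56) − 19·(-574/257))/6 = -581/257.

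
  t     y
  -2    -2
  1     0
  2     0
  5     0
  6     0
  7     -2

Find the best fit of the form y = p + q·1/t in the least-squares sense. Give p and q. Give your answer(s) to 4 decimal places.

The normal equations are: 6·p + (317/210)·q = -4;  (317/210)·p + (70039/44100)·q = 5/7.
(Σ1 = 6, Σ1/t = 317/210, Σ1/t·1/t = 70039/44100, Σy = -4, Σ1/t·y = 5/7.)
Eliminating q: (70039/44100)·(row 1) − (317/210)·(row 2) gives (63949/8820)·p = (70039/44100)·(-4) − (317/210)·(5/7) = -163853/22050, so p = -327706/319745.
Then q = ((5/7) − (317/210)·(-327706/319745))/(70039/44100) = 91056/63949.

p = -1.0249, q = 1.4239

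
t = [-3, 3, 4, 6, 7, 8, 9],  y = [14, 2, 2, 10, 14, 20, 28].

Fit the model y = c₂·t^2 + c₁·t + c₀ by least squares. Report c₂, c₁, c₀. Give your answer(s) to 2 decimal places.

c₂ = 0.54, c₁ = -2.15, c₀ = 2.73

Sums needed: Σt^2·t^2 = 14772, Σt^2·t = 1864, Σt^2 = 264, Σt·t = 264, Σt = 34, Σ1 = 7.
And Σt^2·y = 4770, Σt·y = 542, Σy = 90.
Inverting the 3×3 Gram matrix, [c₂, c₁, c₀]ᵀ = [65627/120442, -258423/120442, 164331/60221]ᵀ.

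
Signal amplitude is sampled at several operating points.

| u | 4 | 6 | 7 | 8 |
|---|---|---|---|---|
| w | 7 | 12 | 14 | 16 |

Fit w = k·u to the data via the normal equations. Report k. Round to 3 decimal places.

With design matrix X, XᵀX = [[165]] and Xᵀw = [326]ᵀ.
k = 326/165 = 1.97576.

k = 1.976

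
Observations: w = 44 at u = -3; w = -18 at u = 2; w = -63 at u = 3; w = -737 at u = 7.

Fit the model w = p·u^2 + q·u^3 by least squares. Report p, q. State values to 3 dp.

The normal equations are: 2579·p + 16839·q = -36356;  16839·p + 119171·q = -255824.
Δ = 2579·119171 − 16839² = 23790088.
p = ((-36356)·119171 − 16839·(-255824))/23790088 = -884305/849646; q = (2579·(-255824) − 16839·(-36356))/23790088 = -1698979/849646.

p = -1.041, q = -2.000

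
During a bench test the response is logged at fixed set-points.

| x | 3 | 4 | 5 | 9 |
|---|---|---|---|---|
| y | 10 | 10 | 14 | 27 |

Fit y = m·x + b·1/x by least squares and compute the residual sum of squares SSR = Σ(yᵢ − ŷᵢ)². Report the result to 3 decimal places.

MᵀM·[m, b]ᵀ = Mᵀy reads: 131·m + 4·b = 383;  4·m + (7321/32400)·b = 349/30.
(Σx·x = 131, Σx·1/x = 4, Σ1/x·1/x = 7321/32400, Σx·y = 383, Σ1/x·y = 349/30.)
Δ = 131·(7321/32400) − 4² = 440651/32400.
m = (383·(7321/32400) − 4·(349/30))/(440651/32400) = 1296263/440651; b = (131·(349/30) − 4·383)/(440651/32400) = -260280/440651.
Residuals: 604481/440651, -713472/440651, -260145/440651, 260130/440651; SSR = 2291570/440651.

SSR = 5.200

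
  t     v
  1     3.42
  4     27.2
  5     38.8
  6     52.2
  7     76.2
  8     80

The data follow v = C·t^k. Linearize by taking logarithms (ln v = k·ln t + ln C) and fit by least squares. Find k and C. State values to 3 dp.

k = 1.543, C = 3.357

Let Y = ln v. Fitting Y = k·ln t + ln C by least squares:
XᵀX = [[15.8331, 8.8128]; [8.8128, 6]], rhs = [35.0983, 20.8617]ᵀ  (here Σln t = 8.8128, Σ(ln t)² = 15.8331, Σln v = 20.8617, Σln t·ln v = 35.0983).
Slope k = (n·Σln t·ln v − Σln t·Σln v)/(n·Σ(ln t)² − (Σln t)²) = (6·35.0983 − 8.8128·20.8617)/17.3327 = 1.54266; ln C = (Σln v − k·Σln t)/n = 1.21109, so C = exp(1.21109) = 3.35714.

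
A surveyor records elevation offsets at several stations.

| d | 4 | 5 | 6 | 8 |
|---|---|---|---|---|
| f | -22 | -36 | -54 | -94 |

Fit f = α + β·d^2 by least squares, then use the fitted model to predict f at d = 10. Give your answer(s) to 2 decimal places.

f̂ = -148.44

With design matrix X, XᵀX = [[4, 141]; [141, 6273]] and Xᵀf = [-206, -9212]ᵀ.
Eliminating β: 6273·(row 1) − 141·(row 2) gives 5211·α = 6273·(-206) − 141·(-9212) = 6654, so α = 2218/1737.
Then β = ((-9212) − 141·(2218/1737))/6273 = -7802/5211.
At d = 10: f̂ = (2218/1737)·(1) + (-7802/5211)·(100) = -773546/5211.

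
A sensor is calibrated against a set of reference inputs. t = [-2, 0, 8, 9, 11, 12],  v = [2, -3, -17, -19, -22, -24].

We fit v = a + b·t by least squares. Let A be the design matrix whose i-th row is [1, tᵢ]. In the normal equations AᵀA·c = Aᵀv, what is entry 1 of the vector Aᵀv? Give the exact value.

-83

Entry 1 ↔ basis 1, so (Aᵀv)_{1} = Σᵢ vᵢ = (1)·(2) + (1)·(-3) + (1)·(-17) + (1)·(-19) + (1)·(-22) + (1)·(-24) = -83.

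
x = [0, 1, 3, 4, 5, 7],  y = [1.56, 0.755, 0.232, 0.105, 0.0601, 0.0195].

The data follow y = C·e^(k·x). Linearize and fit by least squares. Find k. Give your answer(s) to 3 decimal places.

Linearized form: ln y = k·x + ln C. From the 6 transformed points,
Sums: Σx = 20.0000, Σ(x)² = 100.0000, Σln y = -10.3003, Σx·ln y = -55.2994.
Normal system: [[100.0000, 20.0000]; [20.0000, 6]]·[k, ln C]ᵀ = [-55.2994, -10.3003]ᵀ.
Slope k = (n·Σx·ln y − Σx·Σln y)/(n·Σ(x)² − (Σx)²) = (6·-55.2994 − 20.0000·-10.3003)/200.0000 = -0.62896; ln C = (Σln y − k·Σx)/n = 0.37981.

k = -0.629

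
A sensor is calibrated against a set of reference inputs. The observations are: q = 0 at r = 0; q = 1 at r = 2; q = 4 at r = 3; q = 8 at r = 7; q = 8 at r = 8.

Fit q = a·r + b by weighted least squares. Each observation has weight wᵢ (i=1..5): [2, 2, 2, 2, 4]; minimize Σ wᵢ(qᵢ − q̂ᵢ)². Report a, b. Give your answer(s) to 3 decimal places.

a = 1.056, b = -0.096

From the data, Σwᵢ·r·r = 380, Σwᵢ·r = 56, Σwᵢ·1 = 12.
Right-hand side: Σwᵢ·r·q = 396, Σwᵢ·q = 58.
Normal equations: [[380, 56]; [56, 12]]·[a, b]ᵀ = [396, 58]ᵀ.
Determinant 380·12 − 56² = 1424.
a = (396·12 − 56·58)/1424 = 94/89; b = (380·58 − 56·396)/1424 = -17/178.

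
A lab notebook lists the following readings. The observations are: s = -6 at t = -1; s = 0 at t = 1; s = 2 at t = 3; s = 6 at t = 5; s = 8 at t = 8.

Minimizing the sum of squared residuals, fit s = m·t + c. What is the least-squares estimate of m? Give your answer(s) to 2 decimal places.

Sums needed: Σt·t = 100, Σt = 16, Σ1 = 5.
And Σt·s = 106, Σs = 10.
So MᵀM·[m, c]ᵀ = Mᵀs: [[100, 16]; [16, 5]]·[m, c]ᵀ = [106, 10]ᵀ.
Δ = 100·5 − 16² = 244.
m = (106·5 − 16·10)/244 = 185/122; c = (100·10 − 16·106)/244 = -174/61.

m = 1.52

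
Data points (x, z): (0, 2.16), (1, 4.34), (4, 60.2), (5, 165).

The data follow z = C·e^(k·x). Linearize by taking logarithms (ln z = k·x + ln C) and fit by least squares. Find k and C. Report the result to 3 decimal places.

With ln zᵢ as the transformed response and xᵢ as the regressor:
Sums: Σx = 10.0000, Σ(x)² = 42.0000, Σln z = 11.4416, Σx·ln z = 43.3883.
Normal system: [[42.0000, 10.0000]; [10.0000, 4]]·[k, ln C]ᵀ = [43.3883, 11.4416]ᵀ.
Δ = 42.0000·4 − (10.0000)² = 68.0000; k = (43.3883·4 − 10.0000·11.4416)/68.0000 = 0.86966, ln C = (42.0000·11.4416 − 10.0000·43.3883)/68.0000 = 0.68624, so C = exp(0.68624) = 1.98623.

k = 0.870, C = 1.986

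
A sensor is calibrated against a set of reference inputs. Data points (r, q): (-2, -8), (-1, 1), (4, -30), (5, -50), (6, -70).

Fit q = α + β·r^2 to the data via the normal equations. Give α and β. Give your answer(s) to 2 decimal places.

Setting ∂/∂α … = 0 gives: 5·α + 82·β = -157;  82·α + 2194·β = -4281.
(Σ1 = 5, Σr^2 = 82, Σr^2·r^2 = 2194, Σq = -157, Σr^2·q = -4281.)
Determinant 5·2194 − 82² = 4246.
α = ((-157)·2194 − 82·(-4281))/4246 = 3292/2123; β = (5·(-4281) − 82·(-157))/4246 = -8531/4246.

α = 1.55, β = -2.01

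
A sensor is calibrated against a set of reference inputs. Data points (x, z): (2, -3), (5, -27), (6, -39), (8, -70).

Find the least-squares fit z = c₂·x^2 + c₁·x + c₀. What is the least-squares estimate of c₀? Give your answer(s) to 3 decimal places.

Entries of MᵀM: Σx^2·x^2 = 6033, Σx^2·x = 861, Σx^2 = 129, Σx·x = 129, Σx = 21, Σ1 = 4.
Right-hand side: Σx^2·z = -6571, Σx·z = -935, Σz = -139.
MᵀM·[c₂, c₁, c₀]ᵀ = Mᵀz becomes [[6033, 861, 129]; [861, 129, 21]; [129, 21, 4]]·[c₂, c₁, c₀]ᵀ = [-6571, -935, -139]ᵀ.
Solving the 3×3 system (Gaussian elimination) gives c₂ = -16/15, c₁ = -37/75, c₀ = 56/25.

c₀ = 2.240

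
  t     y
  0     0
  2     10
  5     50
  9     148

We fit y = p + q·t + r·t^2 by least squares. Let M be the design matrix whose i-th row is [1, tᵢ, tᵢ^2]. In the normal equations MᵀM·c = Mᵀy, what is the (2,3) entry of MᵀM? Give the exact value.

862

Row 2 ↔ basis t, column 3 ↔ basis t^2, so (MᵀM)_{2,3} = Σᵢ (t)·(t^2) = (0)·(0) + (2)·(4) + (5)·(25) + (9)·(81) = 862.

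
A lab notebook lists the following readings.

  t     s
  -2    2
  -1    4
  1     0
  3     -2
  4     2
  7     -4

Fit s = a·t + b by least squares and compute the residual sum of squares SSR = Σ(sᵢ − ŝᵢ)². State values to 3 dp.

Sums needed: Σt·t = 80, Σt = 12, Σ1 = 6.
Moment sums: Σt·s = -34, Σs = 2.
AᵀA·[a, b]ᵀ = Aᵀs becomes [[80, 12]; [12, 6]]·[a, b]ᵀ = [-34, 2]ᵀ.
det = 80·6 − 12² = 336.
a = ((-34)·6 − 12·2)/336 = -19/28; b = (80·2 − 12·(-34))/336 = 71/42.
Residuals: -22/21, 137/84, -85/84, -139/84, 127/42, -79/84; SSR = 737/42.

SSR = 17.548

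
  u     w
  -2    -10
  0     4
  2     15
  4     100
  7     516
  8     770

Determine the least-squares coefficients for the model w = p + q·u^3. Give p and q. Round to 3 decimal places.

p = 3.206, q = 1.497

Entries of AᵀA: Σ1 = 6, Σu^3 = 919, Σu^3·u^3 = 384017.
For Aᵀw: Σw = 1395, Σu^3·w = 577828.
Normal equations: [[6, 919]; [919, 384017]]·[p, q]ᵀ = [1395, 577828]ᵀ.
Δ = 6·384017 − 919² = 1459541.
p = (1395·384017 − 919·577828)/1459541 = 4679783/1459541; q = (6·577828 − 919·1395)/1459541 = 2184963/1459541.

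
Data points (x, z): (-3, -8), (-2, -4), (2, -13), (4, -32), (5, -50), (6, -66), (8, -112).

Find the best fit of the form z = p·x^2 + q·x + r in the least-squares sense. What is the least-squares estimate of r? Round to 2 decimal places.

Setting ∂/∂p … = 0 gives: 6386·p + 890·q + 158·r = -11446;  890·p + 158·q + 20·r = -1664;  158·p + 20·q + 7·r = -285.
(Σx^2·x^2 = 6386, Σx^2·x = 890, Σx^2 = 158, Σx·x = 158, Σx = 20, Σ1 = 7, Σx^2·z = -11446, Σx·z = -1664, Σz = -285.)
Inverting the 3×3 Gram matrix, [p, q, r]ᵀ = [-58166/40269, -86332/40269, -26657/13423]ᵀ.

r = -1.99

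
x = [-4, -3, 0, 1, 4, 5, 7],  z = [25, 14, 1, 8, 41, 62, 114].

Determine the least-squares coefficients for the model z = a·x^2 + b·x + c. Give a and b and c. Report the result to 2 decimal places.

a = 1.98, b = 2.10, c = 2.11

The normal system MᵀM·[a, b, c]ᵀ = Mᵀz is [[3620, 442, 116]; [442, 116, 10]; [116, 10, 7]]·[a, b, c]ᵀ = [8326, 1138, 265]ᵀ.
Row-reducing yields a = 333170/168609, b = 353897/168609, c = 118795/56203.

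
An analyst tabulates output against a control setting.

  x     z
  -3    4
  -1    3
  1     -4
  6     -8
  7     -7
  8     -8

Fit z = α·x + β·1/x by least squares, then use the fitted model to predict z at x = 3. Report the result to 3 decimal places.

The normal system MᵀM·[α, β]ᵀ = Mᵀz is [[160, 6]; [6, 61385/28224]]·[α, β]ᵀ = [-180, -35/3]ᵀ.
Δ = 160·(61385/28224) − 6² = 275173/882.
α = ((-180)·(61385/28224) − 6·(-35/3))/(275173/882) = -2268405/2201384; β = (160·(-35/3) − 6·(-180))/(275173/882) = -693840/275173.
At x = 3: ẑ = (-2268405/2201384)·(3) + (-693840/275173)·(1/3) = -8655455/2201384.

ẑ = -3.932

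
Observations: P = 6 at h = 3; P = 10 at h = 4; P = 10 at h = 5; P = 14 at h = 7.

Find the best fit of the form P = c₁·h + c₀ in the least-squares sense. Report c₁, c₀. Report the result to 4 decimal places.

c₁ = 1.8286, c₀ = 1.3143

Setting ∂/∂c₁ … = 0 gives: 99·c₁ + 19·c₀ = 206;  19·c₁ + 4·c₀ = 40.
(Σh·h = 99, Σh = 19, Σ1 = 4, Σh·P = 206, ΣP = 40.)
Determinant 99·4 − 19² = 35.
c₁ = (206·4 − 19·40)/35 = 64/35; c₀ = (99·40 − 19·206)/35 = 46/35.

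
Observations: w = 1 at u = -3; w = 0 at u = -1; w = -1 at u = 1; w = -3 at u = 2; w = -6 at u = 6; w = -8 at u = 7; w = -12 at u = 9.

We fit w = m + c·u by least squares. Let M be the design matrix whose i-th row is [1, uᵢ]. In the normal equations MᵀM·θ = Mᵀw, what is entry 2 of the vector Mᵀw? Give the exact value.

Entry 2 ↔ basis u, so (Mᵀw)_{2} = Σᵢ (u)·wᵢ = (-3)·(1) + (-1)·(0) + (1)·(-1) + (2)·(-3) + (6)·(-6) + (7)·(-8) + (9)·(-12) = -210.

-210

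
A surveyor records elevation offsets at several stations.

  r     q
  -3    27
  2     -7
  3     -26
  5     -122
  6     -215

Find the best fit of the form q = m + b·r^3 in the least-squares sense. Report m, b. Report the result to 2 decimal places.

The normal system XᵀX·[m, b]ᵀ = Xᵀq is [[5, 349]; [349, 63803]]·[m, b]ᵀ = [-343, -63177]ᵀ.
det = 5·63803 − 349² = 197214.
m = ((-343)·63803 − 349·(-63177))/197214 = 82172/98607; b = (5·(-63177) − 349·(-343))/197214 = -98089/98607.

m = 0.83, b = -0.99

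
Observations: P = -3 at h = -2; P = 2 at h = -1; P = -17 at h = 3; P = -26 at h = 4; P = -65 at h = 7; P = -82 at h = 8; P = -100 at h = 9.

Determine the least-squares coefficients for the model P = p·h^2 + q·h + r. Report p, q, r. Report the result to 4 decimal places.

Compute the Gram sums: Σh^2·h^2 = 13412, Σh^2·h = 1666, Σh^2 = 224, Σh·h = 224, Σh = 28, Σ1 = 7.
Right-hand side: Σh^2·P = -17112, Σh·P = -2162, ΣP = -291.
So AᵀA·[p, q, r]ᵀ = AᵀP: [[13412, 1666, 224]; [1666, 224, 28]; [224, 28, 7]]·[p, q, r]ᵀ = [-17112, -2162, -291]ᵀ.
Solving the 3×3 system (Gaussian elimination) gives p = -3755/3801, q = -8054/3801, r = -1879/1267.

p = -0.9879, q = -2.1189, r = -1.4830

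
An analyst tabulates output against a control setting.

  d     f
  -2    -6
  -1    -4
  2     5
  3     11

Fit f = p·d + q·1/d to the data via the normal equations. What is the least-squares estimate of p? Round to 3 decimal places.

p = 3.261

Normal-equation sums: Σd·d = 18, Σd·1/d = 4, Σ1/d·1/d = 29/18.
And Σd·f = 59, Σ1/d·f = 79/6.
XᵀX·[p, q]ᵀ = Xᵀf becomes [[18, 4]; [4, 29/18]]·[p, q]ᵀ = [59, 79/6]ᵀ.
Eliminating q: (29/18)·(row 1) − 4·(row 2) gives 13·p = (29/18)·59 − 4·(79/6) = 763/18, so p = 763/234.
Then q = ((79/6) − 4·(763/234))/(29/18) = 1/13.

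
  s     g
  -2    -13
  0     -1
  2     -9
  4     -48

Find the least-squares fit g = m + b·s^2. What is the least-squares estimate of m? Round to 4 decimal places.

Entries of AᵀA: Σ1 = 4, Σs^2 = 24, Σs^2·s^2 = 288.
For Aᵀg: Σg = -71, Σs^2·g = -856.
Determinant 4·288 − 24² = 576.
m = ((-71)·288 − 24·(-856))/576 = 1/6; b = (4·(-856) − 24·(-71))/576 = -215/72.

m = 0.1667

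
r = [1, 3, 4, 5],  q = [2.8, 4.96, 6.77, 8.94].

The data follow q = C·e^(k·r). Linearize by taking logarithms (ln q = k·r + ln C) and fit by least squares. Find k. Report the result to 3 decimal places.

Taking logs, ln q = k·r + ln C, so regress ln q on r.
Σr = 13.0000, Σ(r)² = 51.0000, Σln q = 6.7341, Σr·ln q = 24.4365.
Equations: 51.0000·k + 13.0000·ln C = 24.4365;  13.0000·k + 4·ln C = 6.7341.
Solving (det = 35.0000): k = 0.29152, ln C = 0.73607.

k = 0.292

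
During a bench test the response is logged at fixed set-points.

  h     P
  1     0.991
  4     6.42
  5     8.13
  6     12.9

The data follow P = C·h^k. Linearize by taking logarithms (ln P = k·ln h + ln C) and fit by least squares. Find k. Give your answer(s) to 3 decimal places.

Taking logs, ln P = k·ln h + ln C, so regress ln P on ln h.
Σln h = 4.7875, Σ(ln h)² = 7.7225, Σln P = 6.5032, Σln h·ln P = 10.5323.
Equations: 7.7225·k + 4.7875·ln C = 10.5323;  4.7875·k + 4·ln C = 6.5032.
Δ = 7.7225·4 − (4.7875)² = 7.9699; k = (10.5323·4 − 4.7875·6.5032)/7.9699 = 1.37961, ln C = (7.7225·6.5032 − 4.7875·10.5323)/7.9699 = -0.02542.

k = 1.380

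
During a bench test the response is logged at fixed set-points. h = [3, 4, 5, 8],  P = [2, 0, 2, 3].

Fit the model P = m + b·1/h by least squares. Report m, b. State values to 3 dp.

m = 3.212, b = -6.440

Entries of AᵀA: Σ1 = 4, Σ1/h = 109/120, Σ1/h·1/h = 3301/14400.
Right-hand side: ΣP = 7, Σ1/h·P = 173/120.
Determinant 4·(3301/14400) − (109/120)² = 147/1600.
m = (7·(3301/14400) − (109/120)·(173/120))/(147/1600) = 4250/1323; b = (4·(173/120) − (109/120)·7)/(147/1600) = -2840/441.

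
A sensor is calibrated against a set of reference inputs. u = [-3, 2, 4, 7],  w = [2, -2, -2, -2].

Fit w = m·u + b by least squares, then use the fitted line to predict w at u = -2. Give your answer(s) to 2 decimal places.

The normal equations are: 78·m + 10·b = -32;  10·m + 4·b = -4.
Eliminating b: 4·(row 1) − 10·(row 2) gives 212·m = 4·(-32) − 10·(-4) = -88, so m = -22/53.
Then b = ((-4) − 10·(-22/53))/4 = 2/53.
At u = -2: ŵ = (-22/53)·(-2) + (2/53)·(1) = 46/53.

ŵ = 0.87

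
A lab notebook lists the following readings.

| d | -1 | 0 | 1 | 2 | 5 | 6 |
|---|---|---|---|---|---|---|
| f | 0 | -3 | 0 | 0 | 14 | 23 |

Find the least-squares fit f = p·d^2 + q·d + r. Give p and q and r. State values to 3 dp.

p = 0.771, q = -0.587, r = -1.670

Normal-equation sums: Σd^2·d^2 = 1939, Σd^2·d = 349, Σd^2 = 67, Σd·d = 67, Σd = 13, Σ1 = 6.
Moment sums: Σd^2·f = 1178, Σd·f = 208, Σf = 34.
MᵀM·[p, q, r]ᵀ = Mᵀf becomes [[1939, 349, 67]; [349, 67, 13]; [67, 13, 6]]·[p, q, r]ᵀ = [1178, 208, 34]ᵀ.
Inverting the 3×3 Gram matrix, [p, q, r]ᵀ = [10861/14088, -8275/14088, -980/587]ᵀ.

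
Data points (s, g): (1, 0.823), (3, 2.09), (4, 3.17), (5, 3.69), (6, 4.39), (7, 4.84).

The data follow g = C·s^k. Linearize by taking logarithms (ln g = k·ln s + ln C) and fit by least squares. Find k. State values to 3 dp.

With ln gᵢ as the transformed response and ln sᵢ as the regressor:
Σln s = 7.8320, Σ(ln s)² = 12.7160, Σln g = 6.0580, Σln s·ln g = 10.2297.
Equations: 12.7160·k + 7.8320·ln C = 10.2297;  7.8320·k + 6·ln C = 6.0580.
Slope k = (n·Σln s·ln g − Σln s·Σln g)/(n·Σ(ln s)² − (Σln s)²) = (6·10.2297 − 7.8320·6.0580)/14.9557 = 0.93157; ln C = (Σln g − k·Σln s)/n = -0.20635.

k = 0.932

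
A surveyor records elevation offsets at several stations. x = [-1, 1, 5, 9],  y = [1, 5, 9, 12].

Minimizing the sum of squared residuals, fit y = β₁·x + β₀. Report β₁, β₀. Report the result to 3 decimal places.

The normal system AᵀA·[β₁, β₀]ᵀ = Aᵀy is [[108, 14]; [14, 4]]·[β₁, β₀]ᵀ = [157, 27]ᵀ.
Determinant 108·4 − 14² = 236.
β₁ = (157·4 − 14·27)/236 = 125/118; β₀ = (108·27 − 14·157)/236 = 359/118.

β₁ = 1.059, β₀ = 3.042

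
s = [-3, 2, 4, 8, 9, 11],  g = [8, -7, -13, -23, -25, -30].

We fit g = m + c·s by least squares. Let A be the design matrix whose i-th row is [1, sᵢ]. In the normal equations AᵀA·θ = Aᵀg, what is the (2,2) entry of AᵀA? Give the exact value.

295

Row 2 ↔ basis s, column 2 ↔ basis s, so (AᵀA)_{2,2} = Σᵢ (s)·(s) = (-3)·(-3) + (2)·(2) + (4)·(4) + (8)·(8) + (9)·(9) + (11)·(11) = 295.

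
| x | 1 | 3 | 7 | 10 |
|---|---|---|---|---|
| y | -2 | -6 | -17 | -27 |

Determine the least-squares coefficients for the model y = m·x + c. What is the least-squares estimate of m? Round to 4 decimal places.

m = -2.7897

Sums needed: Σx·x = 159, Σx = 21, Σ1 = 4.
Moment sums: Σx·y = -409, Σy = -52.
MᵀM·[m, c]ᵀ = Mᵀy becomes [[159, 21]; [21, 4]]·[m, c]ᵀ = [-409, -52]ᵀ.
Δ = 159·4 − 21² = 195.
m = ((-409)·4 − 21·(-52))/195 = -544/195; c = (159·(-52) − 21·(-409))/195 = 107/65.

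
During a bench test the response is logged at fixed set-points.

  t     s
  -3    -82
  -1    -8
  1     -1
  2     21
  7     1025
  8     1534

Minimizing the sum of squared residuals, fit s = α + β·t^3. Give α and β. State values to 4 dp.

Forming AᵀA = [[6, 836]; [836, 380588]] and Aᵀs = [2489, 1139372]ᵀ gives AᵀA·[α, β]ᵀ = Aᵀs.
Δ = 6·380588 − 836² = 1584632.
α = (2489·380588 − 836·1139372)/1584632 = -1307865/396158; β = (6·1139372 − 836·2489)/1584632 = 1188857/396158.

α = -3.3014, β = 3.0010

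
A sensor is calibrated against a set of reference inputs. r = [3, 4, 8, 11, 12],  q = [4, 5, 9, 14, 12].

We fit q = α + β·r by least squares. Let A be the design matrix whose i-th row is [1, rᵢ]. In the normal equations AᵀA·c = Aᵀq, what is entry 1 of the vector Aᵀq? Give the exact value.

44

Entry 1 ↔ basis 1, so (Aᵀq)_{1} = Σᵢ qᵢ = (1)·(4) + (1)·(5) + (1)·(9) + (1)·(14) + (1)·(12) = 44.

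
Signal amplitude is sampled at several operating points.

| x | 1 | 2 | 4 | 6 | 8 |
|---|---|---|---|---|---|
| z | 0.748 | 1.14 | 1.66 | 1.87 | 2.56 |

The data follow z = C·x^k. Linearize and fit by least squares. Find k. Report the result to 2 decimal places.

k = 0.56

Linearized form: ln z = k·ln x + ln C. From the 5 transformed points,
AᵀA = [[9.9367, 5.9506]; [5.9506, 5]], rhs = [3.8696, 1.9134]ᵀ  (here Σln x = 5.9506, Σ(ln x)² = 9.9367, Σln z = 1.9134, Σln x·ln z = 3.8696).
Solving (det = 14.2736): k = 0.55782, ln C = -0.28118.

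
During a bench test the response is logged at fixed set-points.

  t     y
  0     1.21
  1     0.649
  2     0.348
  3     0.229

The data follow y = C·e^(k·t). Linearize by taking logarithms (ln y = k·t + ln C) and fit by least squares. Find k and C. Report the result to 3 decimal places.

Let Y = ln y. Fitting Y = k·t + ln C by least squares:
AᵀA = [[14.0000, 6.0000]; [6.0000, 4]], rhs = [-6.9655, -2.7713]ᵀ  (here Σt = 6.0000, Σ(t)² = 14.0000, Σln y = -2.7713, Σt·ln y = -6.9655).
Δ = 14.0000·4 − (6.0000)² = 20.0000; k = (-6.9655·4 − 6.0000·-2.7713)/20.0000 = -0.56172, ln C = (14.0000·-2.7713 − 6.0000·-6.9655)/20.0000 = 0.14976, so C = exp(0.14976) = 1.16155.

k = -0.562, C = 1.162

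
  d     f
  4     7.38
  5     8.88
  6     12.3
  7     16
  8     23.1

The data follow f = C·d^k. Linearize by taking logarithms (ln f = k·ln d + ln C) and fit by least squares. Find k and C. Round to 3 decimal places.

k = 1.634, C = 0.698

Linearized form: ln f = k·ln d + ln C. From the 5 transformed points,
XᵀX = [[15.8331, 8.8128]; [8.8128, 5]], rhs = [22.7065, 12.6046]ᵀ  (here Σln d = 8.8128, Σ(ln d)² = 15.8331, Σln f = 12.6046, Σln d·ln f = 22.7065).
Slope k = (n·Σln d·ln f − Σln d·Σln f)/(n·Σ(ln d)² − (Σln d)²) = (5·22.7065 − 8.8128·12.6046)/1.4995 = 1.63392; ln C = (Σln f − k·Σln d)/n = -0.35897, so C = exp(-0.35897) = 0.69840.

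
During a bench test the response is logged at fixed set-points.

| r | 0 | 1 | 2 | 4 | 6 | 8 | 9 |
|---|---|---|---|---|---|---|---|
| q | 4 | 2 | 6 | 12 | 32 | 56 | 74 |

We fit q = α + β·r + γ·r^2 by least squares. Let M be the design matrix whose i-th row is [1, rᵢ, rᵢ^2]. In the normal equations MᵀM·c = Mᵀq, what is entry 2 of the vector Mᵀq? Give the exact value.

1368

Entry 2 ↔ basis r, so (Mᵀq)_{2} = Σᵢ (r)·qᵢ = (0)·(4) + (1)·(2) + (2)·(6) + (4)·(12) + (6)·(32) + (8)·(56) + (9)·(74) = 1368.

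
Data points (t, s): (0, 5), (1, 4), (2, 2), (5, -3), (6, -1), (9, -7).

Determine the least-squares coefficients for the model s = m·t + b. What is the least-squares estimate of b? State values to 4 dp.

b = 4.9518

Sums needed: Σt·t = 147, Σt = 23, Σ1 = 6.
Right-hand side: Σt·s = -76, Σs = 0.
MᵀM·[m, b]ᵀ = Mᵀs becomes [[147, 23]; [23, 6]]·[m, b]ᵀ = [-76, 0]ᵀ.
Determinant 147·6 − 23² = 353.
m = ((-76)·6 − 23·0)/353 = -456/353; b = (147·0 − 23·(-76))/353 = 1748/353.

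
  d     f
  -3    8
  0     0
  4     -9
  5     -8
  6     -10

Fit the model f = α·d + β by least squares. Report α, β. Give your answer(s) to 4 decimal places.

Compute the Gram sums: Σd·d = 86, Σd = 12, Σ1 = 5.
Right-hand side: Σd·f = -160, Σf = -19.
So MᵀM·[α, β]ᵀ = Mᵀf: [[86, 12]; [12, 5]]·[α, β]ᵀ = [-160, -19]ᵀ.
Eliminating β: 5·(row 1) − 12·(row 2) gives 286·α = 5·(-160) − 12·(-19) = -572, so α = -2.
Then β = ((-19) − 12·(-2))/5 = 1.

α = -2.0000, β = 1.0000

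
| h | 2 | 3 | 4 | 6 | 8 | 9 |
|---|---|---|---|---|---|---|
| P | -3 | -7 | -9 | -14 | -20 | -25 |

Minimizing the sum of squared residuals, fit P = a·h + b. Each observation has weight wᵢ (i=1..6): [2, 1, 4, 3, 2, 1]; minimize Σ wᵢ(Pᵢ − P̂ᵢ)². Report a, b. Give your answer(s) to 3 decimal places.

a = -2.892, b = 2.685

Entries of XᵀWX: Σwᵢ·h·h = 398, Σwᵢ·h = 66, Σwᵢ·1 = 13.
Right-hand side: Σwᵢ·h·P = -974, Σwᵢ·P = -156.
Normal equations: [[398, 66]; [66, 13]]·[a, b]ᵀ = [-974, -156]ᵀ.
Δ = 398·13 − 66² = 818.
a = ((-974)·13 − 66·(-156))/818 = -1183/409; b = (398·(-156) − 66·(-974))/818 = 1098/409.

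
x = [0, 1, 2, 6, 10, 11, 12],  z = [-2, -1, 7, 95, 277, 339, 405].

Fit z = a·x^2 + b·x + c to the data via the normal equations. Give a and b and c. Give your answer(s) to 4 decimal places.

a = 2.9627, b = -1.6437, c = -1.9763

Setting ∂/∂a … = 0 gives: 46690·a + 4284·b + 406·c = 130486;  4284·a + 406·b + 42·c = 11942;  406·a + 42·b + 7·c = 1120.
Solving the 3×3 system (Gaussian elimination) gives a = 477/161, b = -2911/1771, c = -500/253.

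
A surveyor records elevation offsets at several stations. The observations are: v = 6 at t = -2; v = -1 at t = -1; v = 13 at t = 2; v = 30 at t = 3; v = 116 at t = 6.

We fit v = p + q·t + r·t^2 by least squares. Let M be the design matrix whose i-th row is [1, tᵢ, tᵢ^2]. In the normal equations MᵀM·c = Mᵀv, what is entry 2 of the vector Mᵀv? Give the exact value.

Entry 2 ↔ basis t, so (Mᵀv)_{2} = Σᵢ (t)·vᵢ = (-2)·(6) + (-1)·(-1) + (2)·(13) + (3)·(30) + (6)·(116) = 801.

801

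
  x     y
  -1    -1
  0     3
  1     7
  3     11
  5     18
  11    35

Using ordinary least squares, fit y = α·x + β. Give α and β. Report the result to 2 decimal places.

Forming AᵀA = [[157, 19]; [19, 6]] and Aᵀy = [516, 73]ᵀ gives AᵀA·[α, β]ᵀ = Aᵀy.
Eliminating β: 6·(row 1) − 19·(row 2) gives 581·α = 6·516 − 19·73 = 1709, so α = 1709/581.
Then β = (73 − 19·(1709/581))/6 = 1657/581.

α = 2.94, β = 2.85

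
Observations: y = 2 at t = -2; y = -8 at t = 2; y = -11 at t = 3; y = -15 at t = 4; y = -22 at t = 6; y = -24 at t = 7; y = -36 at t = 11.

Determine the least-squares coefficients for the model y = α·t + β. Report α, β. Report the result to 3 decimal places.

MᵀM·[α, β]ᵀ = Mᵀy reads: 239·α + 31·β = -809;  31·α + 7·β = -114.
Δ = 239·7 − 31² = 712.
α = ((-809)·7 − 31·(-114))/712 = -2129/712; β = (239·(-114) − 31·(-809))/712 = -2167/712.

α = -2.990, β = -3.044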